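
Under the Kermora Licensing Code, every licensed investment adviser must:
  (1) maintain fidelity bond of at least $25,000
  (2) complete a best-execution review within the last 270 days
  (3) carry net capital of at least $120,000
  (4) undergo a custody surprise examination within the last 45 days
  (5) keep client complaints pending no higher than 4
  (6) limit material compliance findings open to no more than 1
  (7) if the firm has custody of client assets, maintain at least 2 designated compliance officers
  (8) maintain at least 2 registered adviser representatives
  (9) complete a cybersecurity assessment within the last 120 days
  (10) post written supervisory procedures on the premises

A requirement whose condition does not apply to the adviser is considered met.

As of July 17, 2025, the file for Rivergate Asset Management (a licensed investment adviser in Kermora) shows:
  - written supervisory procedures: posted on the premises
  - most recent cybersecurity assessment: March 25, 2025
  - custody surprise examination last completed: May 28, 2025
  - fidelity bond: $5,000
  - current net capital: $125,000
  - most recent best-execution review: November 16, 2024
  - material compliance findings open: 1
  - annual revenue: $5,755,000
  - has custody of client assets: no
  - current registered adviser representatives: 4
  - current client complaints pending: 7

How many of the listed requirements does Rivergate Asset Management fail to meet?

3

1. fidelity bond $5,000 < $25,000 → not met
2. best-execution review 243 days ago vs limit 270 → met
3. net capital $125,000 ≥ $120,000 → met
4. custody surprise examination 50 days ago vs limit 45 → not met
5. client complaints pending 7 > 4 → not met
6. material compliance findings open 1 ≤ 1 → met
7. condition 'has custody of client assets' does not hold → requirement n/a → met
8. registered adviser representatives 4 ≥ 2 → met
9. cybersecurity assessment 114 days ago vs limit 120 → met
10. written supervisory procedures present → met
Not met: 3 of 10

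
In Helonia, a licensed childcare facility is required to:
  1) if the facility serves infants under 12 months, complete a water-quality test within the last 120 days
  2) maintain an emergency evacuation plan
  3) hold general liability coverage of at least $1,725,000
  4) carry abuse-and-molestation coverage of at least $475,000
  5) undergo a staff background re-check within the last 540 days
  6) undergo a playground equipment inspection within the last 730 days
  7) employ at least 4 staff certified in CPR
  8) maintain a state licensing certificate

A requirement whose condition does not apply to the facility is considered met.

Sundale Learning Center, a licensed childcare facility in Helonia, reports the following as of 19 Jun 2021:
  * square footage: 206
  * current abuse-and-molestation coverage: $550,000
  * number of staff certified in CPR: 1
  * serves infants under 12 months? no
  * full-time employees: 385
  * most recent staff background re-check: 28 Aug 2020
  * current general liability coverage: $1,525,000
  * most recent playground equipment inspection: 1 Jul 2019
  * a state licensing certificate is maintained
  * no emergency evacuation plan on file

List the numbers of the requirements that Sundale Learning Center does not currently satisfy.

2, 3, 7

1. condition 'serves infants under 12 months' does not hold → requirement n/a → met
2. emergency evacuation plan absent → not met
3. general liability coverage $1,525,000 < $1,725,000 → not met
4. abuse-and-molestation coverage $550,000 ≥ $475,000 → met
5. staff background re-check 295 days ago vs limit 540 → met
6. playground equipment inspection 719 days ago vs limit 730 → met
7. staff certified in CPR 1 < 4 → not met
8. state licensing certificate present → met
Not met: 2, 3, 7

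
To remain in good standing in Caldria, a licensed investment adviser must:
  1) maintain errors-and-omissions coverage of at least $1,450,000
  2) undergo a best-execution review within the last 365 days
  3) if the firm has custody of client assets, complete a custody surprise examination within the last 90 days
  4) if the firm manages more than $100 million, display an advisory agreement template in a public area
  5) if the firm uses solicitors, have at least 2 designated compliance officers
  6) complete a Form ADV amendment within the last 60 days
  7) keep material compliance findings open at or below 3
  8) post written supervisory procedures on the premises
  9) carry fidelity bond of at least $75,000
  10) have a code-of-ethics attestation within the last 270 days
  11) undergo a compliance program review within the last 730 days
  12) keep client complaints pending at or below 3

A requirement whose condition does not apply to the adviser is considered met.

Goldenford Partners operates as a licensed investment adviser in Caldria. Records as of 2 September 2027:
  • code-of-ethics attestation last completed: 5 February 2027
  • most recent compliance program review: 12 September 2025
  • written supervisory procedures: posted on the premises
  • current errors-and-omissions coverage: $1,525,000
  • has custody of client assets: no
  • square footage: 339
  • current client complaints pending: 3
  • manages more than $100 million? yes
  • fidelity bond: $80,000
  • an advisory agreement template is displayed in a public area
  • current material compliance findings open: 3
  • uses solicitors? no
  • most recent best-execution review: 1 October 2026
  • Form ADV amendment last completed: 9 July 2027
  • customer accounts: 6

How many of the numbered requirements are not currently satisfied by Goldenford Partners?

1. errors-and-omissions coverage $1,525,000 ≥ $1,450,000 → met
2. best-execution review 336 days ago vs limit 365 → met
3. condition 'has custody of client assets' does not hold → requirement n/a → met
4. condition 'manages more than $100 million' holds; advisory agreement template present → met
5. condition 'uses solicitors' does not hold → requirement n/a → met
6. Form ADV amendment 55 days ago vs limit 60 → met
7. material compliance findings open 3 ≤ 3 → met
8. written supervisory procedures present → met
9. fidelity bond $80,000 ≥ $75,000 → met
10. code-of-ethics attestation 209 days ago vs limit 270 → met
11. compliance program review 720 days ago vs limit 730 → met
12. client complaints pending 3 ≤ 3 → met
Not met: 0 of 12

0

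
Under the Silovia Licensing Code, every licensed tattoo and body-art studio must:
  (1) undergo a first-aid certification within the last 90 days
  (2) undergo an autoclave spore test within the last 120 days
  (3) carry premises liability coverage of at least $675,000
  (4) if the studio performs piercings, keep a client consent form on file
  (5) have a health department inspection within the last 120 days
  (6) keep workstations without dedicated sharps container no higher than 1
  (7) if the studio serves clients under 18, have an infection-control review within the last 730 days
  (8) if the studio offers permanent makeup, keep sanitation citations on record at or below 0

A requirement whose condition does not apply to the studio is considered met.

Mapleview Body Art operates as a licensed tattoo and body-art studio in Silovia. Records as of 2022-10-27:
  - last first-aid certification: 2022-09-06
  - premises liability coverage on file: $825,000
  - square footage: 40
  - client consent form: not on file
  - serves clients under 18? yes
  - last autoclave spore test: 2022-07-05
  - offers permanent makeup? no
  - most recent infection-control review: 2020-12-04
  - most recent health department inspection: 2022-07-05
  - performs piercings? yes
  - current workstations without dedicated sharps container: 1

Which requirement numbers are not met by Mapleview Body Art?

1. first-aid certification 51 days ago vs limit 90 → met
2. autoclave spore test 114 days ago vs limit 120 → met
3. premises liability coverage $825,000 ≥ $675,000 → met
4. condition 'performs piercings' holds; client consent form absent → not met
5. health department inspection 114 days ago vs limit 120 → met
6. workstations without dedicated sharps container 1 ≤ 1 → met
7. condition 'serves clients under 18' holds; infection-control review 692 days ago vs limit 730 → met
8. condition 'offers permanent makeup' does not hold → requirement n/a → met
Not met: 4

4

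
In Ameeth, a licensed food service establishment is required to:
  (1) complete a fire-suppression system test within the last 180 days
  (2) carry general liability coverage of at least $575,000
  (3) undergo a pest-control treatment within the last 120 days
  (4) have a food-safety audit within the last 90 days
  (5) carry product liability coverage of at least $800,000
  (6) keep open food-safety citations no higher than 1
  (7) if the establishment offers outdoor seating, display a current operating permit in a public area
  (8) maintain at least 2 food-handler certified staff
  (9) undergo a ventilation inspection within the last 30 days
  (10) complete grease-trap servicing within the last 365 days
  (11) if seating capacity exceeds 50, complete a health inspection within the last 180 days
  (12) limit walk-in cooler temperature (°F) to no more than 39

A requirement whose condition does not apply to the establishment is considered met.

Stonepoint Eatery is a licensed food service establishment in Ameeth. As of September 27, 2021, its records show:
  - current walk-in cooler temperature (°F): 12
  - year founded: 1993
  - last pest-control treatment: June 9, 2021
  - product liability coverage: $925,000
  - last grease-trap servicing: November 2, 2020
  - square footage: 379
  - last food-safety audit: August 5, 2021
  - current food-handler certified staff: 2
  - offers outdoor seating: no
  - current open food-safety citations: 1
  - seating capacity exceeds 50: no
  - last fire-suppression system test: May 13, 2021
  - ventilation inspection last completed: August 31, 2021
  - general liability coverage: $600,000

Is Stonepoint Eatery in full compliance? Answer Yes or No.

Yes

1. fire-suppression system test 137 days ago vs limit 180 → met
2. general liability coverage $600,000 ≥ $575,000 → met
3. pest-control treatment 110 days ago vs limit 120 → met
4. food-safety audit 53 days ago vs limit 90 → met
5. product liability coverage $925,000 ≥ $800,000 → met
6. open food-safety citations 1 ≤ 1 → met
7. condition 'offers outdoor seating' does not hold → requirement n/a → met
8. food-handler certified staff 2 ≥ 2 → met
9. ventilation inspection 27 days ago vs limit 30 → met
10. grease-trap servicing 329 days ago vs limit 365 → met
11. condition 'seating capacity exceeds 50' does not hold → requirement n/a → met
12. walk-in cooler temperature (°F) 12 ≤ 39 → met
All met.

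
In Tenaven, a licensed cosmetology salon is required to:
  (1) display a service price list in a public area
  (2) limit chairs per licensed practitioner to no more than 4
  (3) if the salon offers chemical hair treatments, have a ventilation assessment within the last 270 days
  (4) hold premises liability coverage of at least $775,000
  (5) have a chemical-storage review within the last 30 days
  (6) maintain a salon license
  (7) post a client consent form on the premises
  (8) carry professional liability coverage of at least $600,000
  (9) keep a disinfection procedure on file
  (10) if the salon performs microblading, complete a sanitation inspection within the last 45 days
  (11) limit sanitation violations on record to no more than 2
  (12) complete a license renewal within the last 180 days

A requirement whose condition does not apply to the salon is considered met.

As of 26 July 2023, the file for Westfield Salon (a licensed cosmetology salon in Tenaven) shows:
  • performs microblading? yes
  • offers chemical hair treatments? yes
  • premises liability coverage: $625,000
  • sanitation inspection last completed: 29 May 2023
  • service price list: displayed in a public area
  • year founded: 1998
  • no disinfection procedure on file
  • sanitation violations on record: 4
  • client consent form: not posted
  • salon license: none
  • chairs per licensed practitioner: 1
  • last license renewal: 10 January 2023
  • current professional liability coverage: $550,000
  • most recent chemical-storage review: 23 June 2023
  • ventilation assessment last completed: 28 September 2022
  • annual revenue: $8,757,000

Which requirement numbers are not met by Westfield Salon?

3, 4, 5, 6, 7, 8, 9, 10, 11, 12

1. service price list present → met
2. chairs per licensed practitioner 1 ≤ 4 → met
3. condition 'offers chemical hair treatments' holds; ventilation assessment 301 days ago vs limit 270 → not met
4. premises liability coverage $625,000 < $775,000 → not met
5. chemical-storage review 33 days ago vs limit 30 → not met
6. salon license absent → not met
7. client consent form absent → not met
8. professional liability coverage $550,000 < $600,000 → not met
9. disinfection procedure absent → not met
10. condition 'performs microblading' holds; sanitation inspection 58 days ago vs limit 45 → not met
11. sanitation violations on record 4 > 2 → not met
12. license renewal 197 days ago vs limit 180 → not met
Not met: 3, 4, 5, 6, 7, 8, 9, 10, 11, 12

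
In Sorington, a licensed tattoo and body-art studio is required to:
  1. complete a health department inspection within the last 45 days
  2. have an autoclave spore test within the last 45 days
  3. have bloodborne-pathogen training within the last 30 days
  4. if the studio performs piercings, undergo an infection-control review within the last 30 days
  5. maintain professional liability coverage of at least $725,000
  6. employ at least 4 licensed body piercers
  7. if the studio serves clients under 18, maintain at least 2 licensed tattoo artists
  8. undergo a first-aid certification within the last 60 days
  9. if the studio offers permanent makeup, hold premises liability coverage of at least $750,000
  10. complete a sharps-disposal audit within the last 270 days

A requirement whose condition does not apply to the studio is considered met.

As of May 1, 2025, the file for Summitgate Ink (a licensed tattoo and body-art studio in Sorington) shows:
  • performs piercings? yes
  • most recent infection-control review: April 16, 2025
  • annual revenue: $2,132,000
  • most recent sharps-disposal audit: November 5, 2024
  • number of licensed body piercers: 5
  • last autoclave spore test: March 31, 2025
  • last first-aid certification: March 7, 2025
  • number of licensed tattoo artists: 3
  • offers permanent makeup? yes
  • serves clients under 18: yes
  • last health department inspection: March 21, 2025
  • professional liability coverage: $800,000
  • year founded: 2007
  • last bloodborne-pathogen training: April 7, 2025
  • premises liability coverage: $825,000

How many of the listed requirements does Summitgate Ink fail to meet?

0

1. health department inspection 41 days ago vs limit 45 → met
2. autoclave spore test 31 days ago vs limit 45 → met
3. bloodborne-pathogen training 24 days ago vs limit 30 → met
4. condition 'performs piercings' holds; infection-control review 15 days ago vs limit 30 → met
5. professional liability coverage $800,000 ≥ $725,000 → met
6. licensed body piercers 5 ≥ 4 → met
7. condition 'serves clients under 18' holds; licensed tattoo artists 3 ≥ 2 → met
8. first-aid certification 55 days ago vs limit 60 → met
9. condition 'offers permanent makeup' holds; premises liability coverage $825,000 ≥ $750,000 → met
10. sharps-disposal audit 177 days ago vs limit 270 → met
Not met: 0 of 10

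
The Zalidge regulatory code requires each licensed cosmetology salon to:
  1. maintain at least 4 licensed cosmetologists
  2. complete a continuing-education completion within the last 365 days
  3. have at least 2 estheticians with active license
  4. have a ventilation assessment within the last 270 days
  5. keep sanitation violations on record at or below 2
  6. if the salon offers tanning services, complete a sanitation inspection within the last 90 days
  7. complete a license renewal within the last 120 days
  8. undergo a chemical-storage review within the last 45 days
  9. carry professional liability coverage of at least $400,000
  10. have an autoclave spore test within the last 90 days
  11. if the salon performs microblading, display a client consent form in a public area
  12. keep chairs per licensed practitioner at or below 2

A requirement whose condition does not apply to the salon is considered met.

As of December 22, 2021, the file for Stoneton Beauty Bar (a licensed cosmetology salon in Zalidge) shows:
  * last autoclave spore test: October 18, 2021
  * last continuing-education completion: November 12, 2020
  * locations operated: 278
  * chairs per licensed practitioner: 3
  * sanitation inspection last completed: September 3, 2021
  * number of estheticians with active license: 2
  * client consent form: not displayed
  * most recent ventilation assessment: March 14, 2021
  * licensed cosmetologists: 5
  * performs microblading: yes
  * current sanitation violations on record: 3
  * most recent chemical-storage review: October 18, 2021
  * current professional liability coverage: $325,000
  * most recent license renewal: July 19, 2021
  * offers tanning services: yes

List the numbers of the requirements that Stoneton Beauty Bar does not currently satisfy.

1. licensed cosmetologists 5 ≥ 4 → met
2. continuing-education completion 405 days ago vs limit 365 → not met
3. estheticians with active license 2 ≥ 2 → met
4. ventilation assessment 283 days ago vs limit 270 → not met
5. sanitation violations on record 3 > 2 → not met
6. condition 'offers tanning services' holds; sanitation inspection 110 days ago vs limit 90 → not met
7. license renewal 156 days ago vs limit 120 → not met
8. chemical-storage review 65 days ago vs limit 45 → not met
9. professional liability coverage $325,000 < $400,000 → not met
10. autoclave spore test 65 days ago vs limit 90 → met
11. condition 'performs microblading' holds; client consent form absent → not met
12. chairs per licensed practitioner 3 > 2 → not met
Not met: 2, 4, 5, 6, 7, 8, 9, 11, 12

2, 4, 5, 6, 7, 8, 9, 11, 12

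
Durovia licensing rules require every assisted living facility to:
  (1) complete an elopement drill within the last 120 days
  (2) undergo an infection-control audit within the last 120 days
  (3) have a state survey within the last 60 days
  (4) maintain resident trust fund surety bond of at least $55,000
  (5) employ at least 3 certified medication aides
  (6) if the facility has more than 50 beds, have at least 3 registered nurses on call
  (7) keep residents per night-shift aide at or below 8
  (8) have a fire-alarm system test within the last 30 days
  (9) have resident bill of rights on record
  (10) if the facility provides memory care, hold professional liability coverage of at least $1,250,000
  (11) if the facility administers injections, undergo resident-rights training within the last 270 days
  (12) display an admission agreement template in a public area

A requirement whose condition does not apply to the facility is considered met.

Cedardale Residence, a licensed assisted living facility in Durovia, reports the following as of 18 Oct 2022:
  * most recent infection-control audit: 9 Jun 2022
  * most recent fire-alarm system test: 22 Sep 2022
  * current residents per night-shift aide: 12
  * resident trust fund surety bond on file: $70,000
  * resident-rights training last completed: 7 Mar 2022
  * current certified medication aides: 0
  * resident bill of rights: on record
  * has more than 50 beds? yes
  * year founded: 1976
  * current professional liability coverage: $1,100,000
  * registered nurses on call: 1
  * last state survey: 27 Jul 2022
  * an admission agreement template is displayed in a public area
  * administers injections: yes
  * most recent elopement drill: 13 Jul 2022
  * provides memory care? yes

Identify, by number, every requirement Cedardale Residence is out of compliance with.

2, 3, 5, 6, 7, 10

1. elopement drill 97 days ago vs limit 120 → met
2. infection-control audit 131 days ago vs limit 120 → not met
3. state survey 83 days ago vs limit 60 → not met
4. resident trust fund surety bond $70,000 ≥ $55,000 → met
5. certified medication aides 0 < 3 → not met
6. condition 'has more than 50 beds' holds; registered nurses on call 1 < 3 → not met
7. residents per night-shift aide 12 > 8 → not met
8. fire-alarm system test 26 days ago vs limit 30 → met
9. resident bill of rights present → met
10. condition 'provides memory care' holds; professional liability coverage $1,100,000 < $1,250,000 → not met
11. condition 'administers injections' holds; resident-rights training 225 days ago vs limit 270 → met
12. admission agreement template present → met
Not met: 2, 3, 5, 6, 7, 10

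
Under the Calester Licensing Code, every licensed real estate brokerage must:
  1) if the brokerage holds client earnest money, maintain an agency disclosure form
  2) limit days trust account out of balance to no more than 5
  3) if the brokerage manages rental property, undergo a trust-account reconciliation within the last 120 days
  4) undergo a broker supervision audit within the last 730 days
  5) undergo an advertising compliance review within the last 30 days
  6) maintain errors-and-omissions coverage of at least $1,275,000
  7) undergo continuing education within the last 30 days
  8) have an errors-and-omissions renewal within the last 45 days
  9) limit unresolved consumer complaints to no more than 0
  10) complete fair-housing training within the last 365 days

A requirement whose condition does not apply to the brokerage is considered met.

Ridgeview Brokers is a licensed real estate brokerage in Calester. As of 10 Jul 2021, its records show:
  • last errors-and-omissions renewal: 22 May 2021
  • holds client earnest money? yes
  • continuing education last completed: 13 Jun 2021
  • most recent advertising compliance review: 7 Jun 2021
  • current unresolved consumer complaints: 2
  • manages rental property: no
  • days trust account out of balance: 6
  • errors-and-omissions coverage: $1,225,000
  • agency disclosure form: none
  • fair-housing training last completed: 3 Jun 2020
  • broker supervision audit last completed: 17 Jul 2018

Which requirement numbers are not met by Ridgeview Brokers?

1, 2, 4, 5, 6, 8, 9, 10

1. condition 'holds client earnest money' holds; agency disclosure form absent → not met
2. days trust account out of balance 6 > 5 → not met
3. condition 'manages rental property' does not hold → requirement n/a → met
4. broker supervision audit 1089 days ago vs limit 730 → not met
5. advertising compliance review 33 days ago vs limit 30 → not met
6. errors-and-omissions coverage $1,225,000 < $1,275,000 → not met
7. continuing education 27 days ago vs limit 30 → met
8. errors-and-omissions renewal 49 days ago vs limit 45 → not met
9. unresolved consumer complaints 2 > 0 → not met
10. fair-housing training 402 days ago vs limit 365 → not met
Not met: 1, 2, 4, 5, 6, 8, 9, 10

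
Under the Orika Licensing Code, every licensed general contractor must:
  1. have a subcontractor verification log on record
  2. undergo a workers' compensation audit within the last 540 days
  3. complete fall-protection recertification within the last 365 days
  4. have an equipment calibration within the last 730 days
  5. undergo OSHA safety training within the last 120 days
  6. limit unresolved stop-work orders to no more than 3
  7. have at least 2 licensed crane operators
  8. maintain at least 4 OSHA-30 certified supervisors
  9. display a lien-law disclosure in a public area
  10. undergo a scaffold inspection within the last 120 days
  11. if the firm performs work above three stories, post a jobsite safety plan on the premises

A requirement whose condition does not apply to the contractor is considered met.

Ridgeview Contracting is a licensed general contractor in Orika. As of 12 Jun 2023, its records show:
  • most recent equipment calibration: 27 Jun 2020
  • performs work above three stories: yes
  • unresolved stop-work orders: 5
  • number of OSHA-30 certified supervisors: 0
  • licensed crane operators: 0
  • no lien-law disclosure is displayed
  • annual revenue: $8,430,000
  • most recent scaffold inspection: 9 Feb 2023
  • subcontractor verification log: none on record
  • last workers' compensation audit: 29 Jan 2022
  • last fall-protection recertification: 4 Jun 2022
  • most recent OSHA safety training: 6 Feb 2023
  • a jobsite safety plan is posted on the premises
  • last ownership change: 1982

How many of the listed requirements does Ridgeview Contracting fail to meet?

1. subcontractor verification log absent → not met
2. workers' compensation audit 499 days ago vs limit 540 → met
3. fall-protection recertification 373 days ago vs limit 365 → not met
4. equipment calibration 1080 days ago vs limit 730 → not met
5. OSHA safety training 126 days ago vs limit 120 → not met
6. unresolved stop-work orders 5 > 3 → not met
7. licensed crane operators 0 < 2 → not met
8. OSHA-30 certified supervisors 0 < 4 → not met
9. lien-law disclosure absent → not met
10. scaffold inspection 123 days ago vs limit 120 → not met
11. condition 'performs work above three stories' holds; jobsite safety plan present → met
Not met: 9 of 11

9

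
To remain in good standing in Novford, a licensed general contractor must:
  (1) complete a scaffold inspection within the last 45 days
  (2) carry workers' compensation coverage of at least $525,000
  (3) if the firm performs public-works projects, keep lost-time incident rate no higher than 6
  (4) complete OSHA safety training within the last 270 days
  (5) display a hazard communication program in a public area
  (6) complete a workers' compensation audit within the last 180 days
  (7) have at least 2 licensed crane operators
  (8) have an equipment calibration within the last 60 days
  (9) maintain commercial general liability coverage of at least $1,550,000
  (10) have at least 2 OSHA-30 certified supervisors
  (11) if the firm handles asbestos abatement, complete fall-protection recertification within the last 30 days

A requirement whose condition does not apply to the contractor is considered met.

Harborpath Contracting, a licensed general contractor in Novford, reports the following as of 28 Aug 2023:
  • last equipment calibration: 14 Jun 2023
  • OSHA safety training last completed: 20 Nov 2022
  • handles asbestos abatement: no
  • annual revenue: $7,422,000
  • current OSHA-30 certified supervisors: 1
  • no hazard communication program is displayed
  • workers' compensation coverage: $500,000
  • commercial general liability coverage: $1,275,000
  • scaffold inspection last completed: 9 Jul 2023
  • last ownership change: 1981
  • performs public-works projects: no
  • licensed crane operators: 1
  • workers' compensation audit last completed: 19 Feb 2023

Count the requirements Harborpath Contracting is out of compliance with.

9

1. scaffold inspection 50 days ago vs limit 45 → not met
2. workers' compensation coverage $500,000 < $525,000 → not met
3. condition 'performs public-works projects' does not hold → requirement n/a → met
4. OSHA safety training 281 days ago vs limit 270 → not met
5. hazard communication program absent → not met
6. workers' compensation audit 190 days ago vs limit 180 → not met
7. licensed crane operators 1 < 2 → not met
8. equipment calibration 75 days ago vs limit 60 → not met
9. commercial general liability coverage $1,275,000 < $1,550,000 → not met
10. OSHA-30 certified supervisors 1 < 2 → not met
11. condition 'handles asbestos abatement' does not hold → requirement n/a → met
Not met: 9 of 11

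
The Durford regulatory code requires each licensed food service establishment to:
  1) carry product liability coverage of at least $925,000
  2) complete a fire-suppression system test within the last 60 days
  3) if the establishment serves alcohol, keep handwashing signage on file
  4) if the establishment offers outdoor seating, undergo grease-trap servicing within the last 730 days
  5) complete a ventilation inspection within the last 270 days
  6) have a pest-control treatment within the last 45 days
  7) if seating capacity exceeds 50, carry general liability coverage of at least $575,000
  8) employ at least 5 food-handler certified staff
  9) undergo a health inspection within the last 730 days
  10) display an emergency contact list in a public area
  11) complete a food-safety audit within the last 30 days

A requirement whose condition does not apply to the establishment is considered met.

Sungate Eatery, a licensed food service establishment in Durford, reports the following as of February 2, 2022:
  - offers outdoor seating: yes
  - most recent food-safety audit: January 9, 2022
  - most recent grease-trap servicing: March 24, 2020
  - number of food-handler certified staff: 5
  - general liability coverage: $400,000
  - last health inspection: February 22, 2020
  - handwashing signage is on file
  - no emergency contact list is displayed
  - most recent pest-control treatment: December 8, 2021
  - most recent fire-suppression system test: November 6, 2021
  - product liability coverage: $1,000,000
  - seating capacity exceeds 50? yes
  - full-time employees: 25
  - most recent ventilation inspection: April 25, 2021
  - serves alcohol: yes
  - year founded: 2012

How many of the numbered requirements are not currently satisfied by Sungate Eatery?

1. product liability coverage $1,000,000 ≥ $925,000 → met
2. fire-suppression system test 88 days ago vs limit 60 → not met
3. condition 'serves alcohol' holds; handwashing signage present → met
4. condition 'offers outdoor seating' holds; grease-trap servicing 680 days ago vs limit 730 → met
5. ventilation inspection 283 days ago vs limit 270 → not met
6. pest-control treatment 56 days ago vs limit 45 → not met
7. condition 'seating capacity exceeds 50' holds; general liability coverage $400,000 < $575,000 → not met
8. food-handler certified staff 5 ≥ 5 → met
9. health inspection 711 days ago vs limit 730 → met
10. emergency contact list absent → not met
11. food-safety audit 24 days ago vs limit 30 → met
Not met: 5 of 11

5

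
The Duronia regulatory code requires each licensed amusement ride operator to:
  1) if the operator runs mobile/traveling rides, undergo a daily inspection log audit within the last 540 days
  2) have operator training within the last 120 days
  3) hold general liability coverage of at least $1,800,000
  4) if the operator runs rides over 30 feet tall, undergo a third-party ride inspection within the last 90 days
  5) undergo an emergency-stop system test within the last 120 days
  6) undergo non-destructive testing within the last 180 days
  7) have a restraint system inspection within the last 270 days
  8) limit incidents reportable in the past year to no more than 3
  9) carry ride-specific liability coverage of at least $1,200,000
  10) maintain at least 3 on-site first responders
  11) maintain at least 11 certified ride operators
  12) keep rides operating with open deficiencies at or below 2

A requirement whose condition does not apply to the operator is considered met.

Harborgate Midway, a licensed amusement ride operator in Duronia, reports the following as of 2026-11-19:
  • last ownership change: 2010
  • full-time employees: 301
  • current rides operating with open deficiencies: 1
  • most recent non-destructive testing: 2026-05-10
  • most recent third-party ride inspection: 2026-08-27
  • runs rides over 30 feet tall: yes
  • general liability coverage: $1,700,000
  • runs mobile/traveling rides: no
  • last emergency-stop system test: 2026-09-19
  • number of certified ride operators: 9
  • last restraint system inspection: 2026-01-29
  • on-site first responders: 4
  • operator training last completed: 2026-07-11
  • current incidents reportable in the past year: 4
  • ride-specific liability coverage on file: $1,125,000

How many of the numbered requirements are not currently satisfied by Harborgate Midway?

1. condition 'runs mobile/traveling rides' does not hold → requirement n/a → met
2. operator training 131 days ago vs limit 120 → not met
3. general liability coverage $1,700,000 < $1,800,000 → not met
4. condition 'runs rides over 30 feet tall' holds; third-party ride inspection 84 days ago vs limit 90 → met
5. emergency-stop system test 61 days ago vs limit 120 → met
6. non-destructive testing 193 days ago vs limit 180 → not met
7. restraint system inspection 294 days ago vs limit 270 → not met
8. incidents reportable in the past year 4 > 3 → not met
9. ride-specific liability coverage $1,125,000 < $1,200,000 → not met
10. on-site first responders 4 ≥ 3 → met
11. certified ride operators 9 < 11 → not met
12. rides operating with open deficiencies 1 ≤ 2 → met
Not met: 7 of 12

7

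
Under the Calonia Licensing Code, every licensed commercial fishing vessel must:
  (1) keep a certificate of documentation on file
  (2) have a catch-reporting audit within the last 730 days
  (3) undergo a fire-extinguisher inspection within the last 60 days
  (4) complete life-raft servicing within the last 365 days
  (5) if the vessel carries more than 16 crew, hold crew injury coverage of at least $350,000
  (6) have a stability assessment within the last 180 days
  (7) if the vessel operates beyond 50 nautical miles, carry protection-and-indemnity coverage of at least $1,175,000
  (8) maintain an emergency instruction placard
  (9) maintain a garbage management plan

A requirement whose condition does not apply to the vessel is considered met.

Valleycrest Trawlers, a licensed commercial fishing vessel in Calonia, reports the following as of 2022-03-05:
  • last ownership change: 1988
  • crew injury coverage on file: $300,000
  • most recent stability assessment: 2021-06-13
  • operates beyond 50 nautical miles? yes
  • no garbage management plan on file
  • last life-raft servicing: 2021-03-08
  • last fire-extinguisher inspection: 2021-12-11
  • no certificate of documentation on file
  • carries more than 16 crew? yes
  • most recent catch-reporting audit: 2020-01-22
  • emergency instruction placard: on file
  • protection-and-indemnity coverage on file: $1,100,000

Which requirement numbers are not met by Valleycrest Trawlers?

1. certificate of documentation absent → not met
2. catch-reporting audit 773 days ago vs limit 730 → not met
3. fire-extinguisher inspection 84 days ago vs limit 60 → not met
4. life-raft servicing 362 days ago vs limit 365 → met
5. condition 'carries more than 16 crew' holds; crew injury coverage $300,000 < $350,000 → not met
6. stability assessment 265 days ago vs limit 180 → not met
7. condition 'operates beyond 50 nautical miles' holds; protection-and-indemnity coverage $1,100,000 < $1,175,000 → not met
8. emergency instruction placard present → met
9. garbage management plan absent → not met
Not met: 1, 2, 3, 5, 6, 7, 9

1, 2, 3, 5, 6, 7, 9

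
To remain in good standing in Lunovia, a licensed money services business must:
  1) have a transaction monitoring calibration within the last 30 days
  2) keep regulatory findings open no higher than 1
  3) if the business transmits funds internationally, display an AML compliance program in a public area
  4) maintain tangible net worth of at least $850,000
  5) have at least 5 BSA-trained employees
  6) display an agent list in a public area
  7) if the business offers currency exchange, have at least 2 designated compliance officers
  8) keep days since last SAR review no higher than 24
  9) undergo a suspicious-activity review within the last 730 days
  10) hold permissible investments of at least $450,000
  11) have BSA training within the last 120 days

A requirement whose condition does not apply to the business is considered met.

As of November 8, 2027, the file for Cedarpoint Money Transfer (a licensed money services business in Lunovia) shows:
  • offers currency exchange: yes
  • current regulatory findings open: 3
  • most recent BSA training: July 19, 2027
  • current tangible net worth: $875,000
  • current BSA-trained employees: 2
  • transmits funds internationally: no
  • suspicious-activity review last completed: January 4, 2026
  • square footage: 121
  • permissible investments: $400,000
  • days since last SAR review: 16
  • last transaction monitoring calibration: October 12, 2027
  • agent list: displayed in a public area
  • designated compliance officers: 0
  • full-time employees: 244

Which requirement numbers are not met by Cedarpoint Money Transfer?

2, 5, 7, 10

1. transaction monitoring calibration 27 days ago vs limit 30 → met
2. regulatory findings open 3 > 1 → not met
3. condition 'transmits funds internationally' does not hold → requirement n/a → met
4. tangible net worth $875,000 ≥ $850,000 → met
5. BSA-trained employees 2 < 5 → not met
6. agent list present → met
7. condition 'offers currency exchange' holds; designated compliance officers 0 < 2 → not met
8. days since last SAR review 16 ≤ 24 → met
9. suspicious-activity review 673 days ago vs limit 730 → met
10. permissible investments $400,000 < $450,000 → not met
11. BSA training 112 days ago vs limit 120 → met
Not met: 2, 5, 7, 10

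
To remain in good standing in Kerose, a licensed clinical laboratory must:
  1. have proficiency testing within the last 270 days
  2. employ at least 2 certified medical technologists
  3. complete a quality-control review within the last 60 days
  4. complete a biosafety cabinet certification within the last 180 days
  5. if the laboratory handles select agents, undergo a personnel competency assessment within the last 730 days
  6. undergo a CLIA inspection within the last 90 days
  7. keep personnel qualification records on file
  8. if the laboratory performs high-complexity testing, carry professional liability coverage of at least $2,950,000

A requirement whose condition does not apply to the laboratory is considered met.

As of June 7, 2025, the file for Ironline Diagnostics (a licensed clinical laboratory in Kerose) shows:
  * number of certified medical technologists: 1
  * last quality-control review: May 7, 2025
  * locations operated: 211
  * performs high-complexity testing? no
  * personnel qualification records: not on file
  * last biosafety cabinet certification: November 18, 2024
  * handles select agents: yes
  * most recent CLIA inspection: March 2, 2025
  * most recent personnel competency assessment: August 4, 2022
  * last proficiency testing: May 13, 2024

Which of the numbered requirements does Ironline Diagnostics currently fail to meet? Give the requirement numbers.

1. proficiency testing 390 days ago vs limit 270 → not met
2. certified medical technologists 1 < 2 → not met
3. quality-control review 31 days ago vs limit 60 → met
4. biosafety cabinet certification 201 days ago vs limit 180 → not met
5. condition 'handles select agents' holds; personnel competency assessment 1038 days ago vs limit 730 → not met
6. CLIA inspection 97 days ago vs limit 90 → not met
7. personnel qualification records absent → not met
8. condition 'performs high-complexity testing' does not hold → requirement n/a → met
Not met: 1, 2, 4, 5, 6, 7

1, 2, 4, 5, 6, 7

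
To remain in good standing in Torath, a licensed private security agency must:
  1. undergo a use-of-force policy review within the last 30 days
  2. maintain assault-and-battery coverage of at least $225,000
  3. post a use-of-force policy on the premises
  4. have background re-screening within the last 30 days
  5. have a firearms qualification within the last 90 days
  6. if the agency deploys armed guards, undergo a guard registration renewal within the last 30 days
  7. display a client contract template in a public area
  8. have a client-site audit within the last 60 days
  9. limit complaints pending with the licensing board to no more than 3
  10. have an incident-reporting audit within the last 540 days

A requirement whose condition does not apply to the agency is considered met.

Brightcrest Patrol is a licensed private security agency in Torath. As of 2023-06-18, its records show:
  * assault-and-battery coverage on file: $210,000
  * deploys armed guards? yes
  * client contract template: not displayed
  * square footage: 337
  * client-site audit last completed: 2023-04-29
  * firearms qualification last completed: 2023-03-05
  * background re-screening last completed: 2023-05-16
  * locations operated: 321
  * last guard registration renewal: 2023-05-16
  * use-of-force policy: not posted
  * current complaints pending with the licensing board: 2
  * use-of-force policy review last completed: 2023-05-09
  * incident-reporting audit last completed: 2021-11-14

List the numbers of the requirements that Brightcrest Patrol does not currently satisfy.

1. use-of-force policy review 40 days ago vs limit 30 → not met
2. assault-and-battery coverage $210,000 < $225,000 → not met
3. use-of-force policy absent → not met
4. background re-screening 33 days ago vs limit 30 → not met
5. firearms qualification 105 days ago vs limit 90 → not met
6. condition 'deploys armed guards' holds; guard registration renewal 33 days ago vs limit 30 → not met
7. client contract template absent → not met
8. client-site audit 50 days ago vs limit 60 → met
9. complaints pending with the licensing board 2 ≤ 3 → met
10. incident-reporting audit 581 days ago vs limit 540 → not met
Not met: 1, 2, 3, 4, 5, 6, 7, 10

1, 2, 3, 4, 5, 6, 7, 10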